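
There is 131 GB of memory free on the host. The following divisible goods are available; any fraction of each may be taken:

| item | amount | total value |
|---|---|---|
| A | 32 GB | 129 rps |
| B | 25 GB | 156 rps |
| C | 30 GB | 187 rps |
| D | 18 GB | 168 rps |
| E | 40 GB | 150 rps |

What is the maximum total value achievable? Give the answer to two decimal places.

Take in order of value per unit:
- D (168/18 per unit): all 18 → value 168, running total 168.00
- B (156/25 per unit): all 25 → value 156, running total 324.00
- C (187/30 per unit): all 30 → value 187, running total 511.00
- A (129/32 per unit): all 32 → value 129, running total 640.00
- E (150/40 per unit): 26 of 40 → value 26×150/40 = 97.5000, running total 737.50
Total 737.50.

737.50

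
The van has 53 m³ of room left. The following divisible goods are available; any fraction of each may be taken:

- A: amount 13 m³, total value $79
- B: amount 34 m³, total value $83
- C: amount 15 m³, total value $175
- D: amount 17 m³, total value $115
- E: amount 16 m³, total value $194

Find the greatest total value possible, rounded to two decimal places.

Take in order of value per unit:
- E (194/16 per unit): all 16 → value 194, running total 194.00
- C (175/15 per unit): all 15 → value 175, running total 369.00
- D (115/17 per unit): all 17 → value 115, running total 484.00
- A (79/13 per unit): 5 of 13 → value 5×79/13 = 30.3846, running total 514.38
Total 514.38.

514.38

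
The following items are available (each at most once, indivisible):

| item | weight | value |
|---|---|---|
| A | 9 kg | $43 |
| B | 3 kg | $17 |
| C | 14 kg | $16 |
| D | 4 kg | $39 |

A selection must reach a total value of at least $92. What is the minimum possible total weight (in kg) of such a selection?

16

Subsets with value ≥ 92, sorted by total weight:
- A+B+D: weight 16, value 99
- A+C+D: weight 27, value 98
- A+B+C+D: weight 30, value 115
Minimum weight: 16 kg.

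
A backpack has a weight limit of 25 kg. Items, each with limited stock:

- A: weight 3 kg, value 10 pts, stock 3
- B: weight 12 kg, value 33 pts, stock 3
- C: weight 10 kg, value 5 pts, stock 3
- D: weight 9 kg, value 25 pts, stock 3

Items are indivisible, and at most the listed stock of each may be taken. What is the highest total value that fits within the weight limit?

Best selections within weight 25 and stock limits:
- 2×A + 2×D: weight 24, value 70
- 1×A + 1×B + 1×D: weight 24, value 68
- 2×B: weight 24, value 66
- 3×A + 1×B: weight 21, value 63
Best: 70 pts.

70 pts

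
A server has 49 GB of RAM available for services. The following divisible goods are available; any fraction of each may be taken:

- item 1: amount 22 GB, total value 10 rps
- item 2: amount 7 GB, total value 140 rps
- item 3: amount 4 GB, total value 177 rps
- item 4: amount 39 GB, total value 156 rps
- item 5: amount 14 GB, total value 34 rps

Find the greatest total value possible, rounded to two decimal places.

469.00

Take in order of value per unit:
- item 3 (177/4 per unit): all 4 → value 177, running total 177.00
- item 2 (140/7 per unit): all 7 → value 140, running total 317.00
- item 4 (156/39 per unit): 38 of 39 → value 38×156/39 = 152.0000, running total 469.00
Total 469.00.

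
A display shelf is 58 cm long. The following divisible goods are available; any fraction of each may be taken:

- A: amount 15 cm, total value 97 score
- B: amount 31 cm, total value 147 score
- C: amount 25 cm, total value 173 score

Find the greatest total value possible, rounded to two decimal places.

355.35

Take in order of value per unit:
- C (173/25 per unit): all 25 → value 173, running total 173.00
- A (97/15 per unit): all 15 → value 97, running total 270.00
- B (147/31 per unit): 18 of 31 → value 18×147/31 = 85.3548, running total 355.35
Total 355.35.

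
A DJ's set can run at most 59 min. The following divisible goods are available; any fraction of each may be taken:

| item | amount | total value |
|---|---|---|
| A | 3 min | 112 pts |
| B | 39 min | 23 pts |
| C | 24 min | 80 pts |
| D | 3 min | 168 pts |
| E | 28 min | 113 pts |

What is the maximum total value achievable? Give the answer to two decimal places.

473.59

Take in order of value per unit:
- D (168/3 per unit): all 3 → value 168, running total 168.00
- A (112/3 per unit): all 3 → value 112, running total 280.00
- E (113/28 per unit): all 28 → value 113, running total 393.00
- C (80/24 per unit): all 24 → value 80, running total 473.00
- B (23/39 per unit): 1 of 39 → value 1×23/39 = 0.5897, running total 473.59
Total 473.59.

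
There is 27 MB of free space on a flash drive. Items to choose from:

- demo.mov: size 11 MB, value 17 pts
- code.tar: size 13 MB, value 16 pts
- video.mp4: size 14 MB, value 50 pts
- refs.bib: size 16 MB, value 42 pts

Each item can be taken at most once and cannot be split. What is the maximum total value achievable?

67 pts

Check high-value combinations within 27 MB:
- demo.mov+video.mp4: size 11+14=25, value 17+50=67
- code.tar+video.mp4: size 13+14=27, value 16+50=66
- demo.mov+refs.bib: size 11+16=27, value 17+42=59
Best: 67 pts.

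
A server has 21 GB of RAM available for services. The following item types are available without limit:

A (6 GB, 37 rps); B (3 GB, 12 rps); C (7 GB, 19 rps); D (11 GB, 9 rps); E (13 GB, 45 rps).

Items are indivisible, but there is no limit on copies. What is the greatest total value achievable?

Best value-per-unit is A at 37/6; filling with it alone gives 3×37 = 111.
Optimal mix: 3×A + 1×B → memory 21, value 123.

123 rps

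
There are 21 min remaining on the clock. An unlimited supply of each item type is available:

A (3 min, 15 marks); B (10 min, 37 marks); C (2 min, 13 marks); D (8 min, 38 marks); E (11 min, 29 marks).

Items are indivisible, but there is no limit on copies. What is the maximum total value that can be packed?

132 marks

Best value-per-unit is C at 13/2; filling with it alone gives 10×13 = 130.
Optimal mix: 1×A + 9×C → time 21, value 132.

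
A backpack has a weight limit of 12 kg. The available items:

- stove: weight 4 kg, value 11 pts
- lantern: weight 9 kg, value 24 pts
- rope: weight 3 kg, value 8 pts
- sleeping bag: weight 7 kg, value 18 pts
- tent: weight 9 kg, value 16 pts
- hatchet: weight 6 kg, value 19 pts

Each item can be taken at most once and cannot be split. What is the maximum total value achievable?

Check high-value combinations within 12 kg:
- lantern+rope: weight 9+3=12, value 24+8=32
- stove+hatchet: weight 4+6=10, value 11+19=30
- stove+sleeping bag: weight 4+7=11, value 11+18=29
- rope+hatchet: weight 3+6=9, value 8+19=27
Best: 32 pts.

32 pts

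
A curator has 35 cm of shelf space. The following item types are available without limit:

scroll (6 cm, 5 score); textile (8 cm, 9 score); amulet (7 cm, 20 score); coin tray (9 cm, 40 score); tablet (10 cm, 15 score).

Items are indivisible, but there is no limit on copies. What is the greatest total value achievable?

140 score

Best value-per-unit is coin tray at 40/9; filling with it alone gives 3×40 = 120.
Optimal mix: 1×amulet + 3×coin tray → length 34, value 140.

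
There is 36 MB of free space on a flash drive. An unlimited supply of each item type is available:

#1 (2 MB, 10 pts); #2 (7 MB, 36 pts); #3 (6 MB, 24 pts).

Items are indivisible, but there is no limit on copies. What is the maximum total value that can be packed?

Best value-per-unit is #2 at 36/7; filling with it alone gives 5×36 = 180.
Optimal mix: 4×#1 + 4×#2 → size 36, value 184.

184 pts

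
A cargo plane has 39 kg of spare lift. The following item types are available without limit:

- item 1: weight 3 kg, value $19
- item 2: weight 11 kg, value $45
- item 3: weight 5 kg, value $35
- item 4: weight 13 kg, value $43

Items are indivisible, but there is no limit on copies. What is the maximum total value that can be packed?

$267

Best value-per-unit is item 3 at 35/5; filling with it alone gives 7×35 = 245.
Optimal mix: 3×item 1 + 6×item 3 → weight 39, value 267.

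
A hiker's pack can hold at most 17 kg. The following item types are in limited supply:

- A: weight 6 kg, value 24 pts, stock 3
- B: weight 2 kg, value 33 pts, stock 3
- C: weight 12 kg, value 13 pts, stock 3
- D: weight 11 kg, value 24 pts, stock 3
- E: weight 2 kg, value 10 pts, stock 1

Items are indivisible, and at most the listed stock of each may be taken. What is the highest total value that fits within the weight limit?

Top feasible selections:
- 1×A + 3×B + 1×E: weight 14, value 133
- 1×A + 3×B: weight 12, value 123
Best: 133 pts.

133 pts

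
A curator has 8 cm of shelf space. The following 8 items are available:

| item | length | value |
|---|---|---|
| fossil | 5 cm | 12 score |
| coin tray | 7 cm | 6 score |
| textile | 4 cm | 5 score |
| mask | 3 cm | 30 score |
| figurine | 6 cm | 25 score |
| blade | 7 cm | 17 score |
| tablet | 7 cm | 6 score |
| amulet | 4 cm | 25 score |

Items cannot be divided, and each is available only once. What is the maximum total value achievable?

Check high-value combinations within 8 cm:
- mask+amulet: length 3+4=7, value 30+25=55
- fossil+mask: length 5+3=8, value 12+30=42
- textile+mask: length 4+3=7, value 5+30=35
- mask: length 3, value 30
Best: 55 score.

55 score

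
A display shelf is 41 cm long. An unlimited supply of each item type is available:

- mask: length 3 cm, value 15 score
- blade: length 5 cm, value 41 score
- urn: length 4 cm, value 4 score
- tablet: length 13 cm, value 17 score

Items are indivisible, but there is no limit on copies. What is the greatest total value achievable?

328 score

Best value-per-unit is blade at 41/5, and filling with it alone uses length 8×5=40. No mix of the others beats 8×41 = 328.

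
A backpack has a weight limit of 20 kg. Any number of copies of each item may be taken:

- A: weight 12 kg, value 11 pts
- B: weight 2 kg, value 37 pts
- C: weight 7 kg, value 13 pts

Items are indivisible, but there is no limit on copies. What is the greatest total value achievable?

370 pts

Best value-per-unit is B at 37/2, and filling with it alone uses weight 10×2=20. No mix of the others beats 10×37 = 370.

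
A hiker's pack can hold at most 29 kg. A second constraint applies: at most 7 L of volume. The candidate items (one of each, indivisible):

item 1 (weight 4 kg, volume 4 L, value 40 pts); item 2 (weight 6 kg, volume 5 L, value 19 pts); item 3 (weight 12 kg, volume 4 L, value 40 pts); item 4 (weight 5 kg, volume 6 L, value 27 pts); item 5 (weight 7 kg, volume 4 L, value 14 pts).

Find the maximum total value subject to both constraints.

40 pts

Feasible sets respecting both limits:
- item 1: weight 4, volume 4, value 40
- item 3: weight 12, volume 4, value 40
- item 4: weight 5, volume 6, value 27
Best: 40 pts.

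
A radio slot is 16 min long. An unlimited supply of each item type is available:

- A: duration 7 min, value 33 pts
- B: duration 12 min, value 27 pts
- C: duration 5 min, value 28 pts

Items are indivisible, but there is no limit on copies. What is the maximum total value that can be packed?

Best value-per-unit is C at 28/5, and filling with it alone uses duration 3×5=15. No mix of the others beats 3×28 = 84.

84 pts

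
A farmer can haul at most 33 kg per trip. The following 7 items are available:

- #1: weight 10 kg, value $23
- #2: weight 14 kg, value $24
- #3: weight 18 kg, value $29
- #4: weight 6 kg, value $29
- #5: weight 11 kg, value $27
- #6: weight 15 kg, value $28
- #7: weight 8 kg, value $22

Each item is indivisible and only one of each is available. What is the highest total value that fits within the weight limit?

Check high-value combinations within 33 kg:
- #4+#5+#6: weight 6+11+15=32, value 29+27+28=84
- #2+#4+#5: weight 14+6+11=31, value 24+29+27=80
- #1+#4+#6: weight 10+6+15=31, value 23+29+28=80
- #3+#4+#7: weight 18+6+8=32, value 29+29+22=80
Best: $84.

$84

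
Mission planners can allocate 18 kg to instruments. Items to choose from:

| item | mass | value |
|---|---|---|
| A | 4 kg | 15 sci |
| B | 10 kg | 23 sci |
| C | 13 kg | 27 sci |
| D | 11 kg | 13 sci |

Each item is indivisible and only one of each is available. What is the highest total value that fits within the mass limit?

This is a 0/1 knapsack; check combinations near the capacity.
- A+C: mass 4+13=17, value 15+27=42
- A+B: mass 4+10=14, value 15+23=38
- A+D: mass 4+11=15, value 15+13=28
- C: mass 13, value 27
- B: mass 10, value 23
Best: 42 sci.

42 sci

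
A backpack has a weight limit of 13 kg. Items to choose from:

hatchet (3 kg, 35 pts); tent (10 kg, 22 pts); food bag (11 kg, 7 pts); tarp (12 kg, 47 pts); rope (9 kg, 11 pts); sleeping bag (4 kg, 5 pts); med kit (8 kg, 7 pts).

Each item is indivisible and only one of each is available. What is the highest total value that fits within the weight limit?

Check high-value combinations within 13 kg:
- hatchet+tent: weight 3+10=13, value 35+22=57
- tarp: weight 12, value 47
- hatchet+rope: weight 3+9=12, value 35+11=46
- hatchet+med kit: weight 3+8=11, value 35+7=42
- hatchet+sleeping bag: weight 3+4=7, value 35+5=40
Best: 57 pts.

57 pts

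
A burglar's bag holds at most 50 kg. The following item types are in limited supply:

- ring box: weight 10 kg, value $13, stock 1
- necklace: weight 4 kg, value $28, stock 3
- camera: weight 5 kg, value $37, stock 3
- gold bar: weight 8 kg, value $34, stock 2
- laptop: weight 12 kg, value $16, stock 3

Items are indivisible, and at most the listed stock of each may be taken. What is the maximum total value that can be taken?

$263

Top feasible selections:
- 3×necklace + 3×camera + 2×gold bar: weight 43, value 263
- 1×ring box + 2×necklace + 3×camera + 2×gold bar: weight 49, value 248
- 3×necklace + 3×camera + 1×gold bar + 1×laptop: weight 47, value 245
Best: $263.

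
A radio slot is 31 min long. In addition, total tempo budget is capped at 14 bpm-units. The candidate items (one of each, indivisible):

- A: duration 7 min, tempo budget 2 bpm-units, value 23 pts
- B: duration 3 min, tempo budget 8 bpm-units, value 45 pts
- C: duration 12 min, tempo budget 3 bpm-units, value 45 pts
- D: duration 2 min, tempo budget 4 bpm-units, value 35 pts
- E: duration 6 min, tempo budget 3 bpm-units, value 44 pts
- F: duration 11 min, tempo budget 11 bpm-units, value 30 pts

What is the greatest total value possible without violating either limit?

Feasible sets respecting both limits:
- A+C+D+E: duration 27, tempo budget 12, value 147
- B+C+E: duration 21, tempo budget 14, value 134
- C+D+E: duration 20, tempo budget 10, value 124
Best: 147 pts.

147 pts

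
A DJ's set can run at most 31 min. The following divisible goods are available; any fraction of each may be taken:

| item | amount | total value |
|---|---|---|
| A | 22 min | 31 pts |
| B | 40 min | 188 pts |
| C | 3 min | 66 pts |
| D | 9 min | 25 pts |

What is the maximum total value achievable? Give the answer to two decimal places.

197.60

Take in order of value per unit:
- C (66/3 per unit): all 3 → value 66, running total 66.00
- B (188/40 per unit): 28 of 40 → value 28×188/40 = 131.6000, running total 197.60
Total 197.60.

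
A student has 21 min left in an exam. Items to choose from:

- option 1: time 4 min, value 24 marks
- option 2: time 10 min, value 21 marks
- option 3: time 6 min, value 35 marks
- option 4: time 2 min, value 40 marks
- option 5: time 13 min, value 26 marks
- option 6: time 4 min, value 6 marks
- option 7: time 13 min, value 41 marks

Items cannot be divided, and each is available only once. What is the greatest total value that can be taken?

Check high-value combinations within 21 min:
- option 3+option 4+option 7: time 6+2+13=21, value 35+40+41=116
- option 1+option 3+option 4+option 6: time 4+6+2+4=16, value 24+35+40+6=105
- option 1+option 4+option 7: time 4+2+13=19, value 24+40+41=105
- option 3+option 4+option 5: time 6+2+13=21, value 35+40+26=101
- option 1+option 3+option 4: time 4+6+2=12, value 24+35+40=99
Best: 116 marks.

116 marks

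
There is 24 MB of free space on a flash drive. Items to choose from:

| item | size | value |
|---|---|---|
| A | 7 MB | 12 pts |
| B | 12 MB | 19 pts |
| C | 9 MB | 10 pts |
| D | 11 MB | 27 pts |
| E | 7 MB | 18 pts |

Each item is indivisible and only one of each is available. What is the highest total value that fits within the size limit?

46 pts

This is a 0/1 knapsack; check combinations near the capacity.
- B+D: size 12+11=23, value 19+27=46
- D+E: size 11+7=18, value 27+18=45
- A+C+E: size 7+9+7=23, value 12+10+18=40
Best: 46 pts.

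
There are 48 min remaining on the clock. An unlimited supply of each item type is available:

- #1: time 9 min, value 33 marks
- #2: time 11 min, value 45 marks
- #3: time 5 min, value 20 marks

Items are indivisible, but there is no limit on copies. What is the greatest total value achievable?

195 marks

Best value-per-unit is #2 at 45/11; filling with it alone gives 4×45 = 180.
Optimal mix: 3×#2 + 3×#3 → time 48, value 195.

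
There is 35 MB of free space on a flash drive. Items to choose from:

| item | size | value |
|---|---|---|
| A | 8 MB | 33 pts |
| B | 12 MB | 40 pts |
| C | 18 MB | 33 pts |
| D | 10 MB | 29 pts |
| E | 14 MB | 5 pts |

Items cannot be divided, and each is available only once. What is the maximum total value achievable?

Check high-value combinations within 35 MB:
- A+B+D: size 8+12+10=30, value 33+40+29=102
- A+B+E: size 8+12+14=34, value 33+40+5=78
- A+B: size 8+12=20, value 33+40=73
- B+C: size 12+18=30, value 40+33=73
Best: 102 pts.

102 pts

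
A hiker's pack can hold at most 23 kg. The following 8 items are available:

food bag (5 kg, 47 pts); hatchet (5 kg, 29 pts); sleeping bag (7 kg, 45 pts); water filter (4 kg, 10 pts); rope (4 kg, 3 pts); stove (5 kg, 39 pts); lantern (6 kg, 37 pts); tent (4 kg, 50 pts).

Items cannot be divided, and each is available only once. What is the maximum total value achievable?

181 pts

Check high-value combinations within 23 kg:
- food bag+sleeping bag+stove+tent: weight 5+7+5+4=21, value 47+45+39+50=181
- food bag+sleeping bag+lantern+tent: weight 5+7+6+4=22, value 47+45+37+50=179
- food bag+hatchet+water filter+stove+tent: weight 5+5+4+5+4=23, value 47+29+10+39+50=175
Best: 181 pts.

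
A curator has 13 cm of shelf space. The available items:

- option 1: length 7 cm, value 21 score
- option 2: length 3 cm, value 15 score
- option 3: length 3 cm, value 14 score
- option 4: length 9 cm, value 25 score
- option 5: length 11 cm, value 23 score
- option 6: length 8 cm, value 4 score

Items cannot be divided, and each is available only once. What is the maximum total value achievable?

50 score

Check high-value combinations within 13 cm:
- option 1+option 2+option 3: length 7+3+3=13, value 21+15+14=50
- option 2+option 4: length 3+9=12, value 15+25=40
- option 3+option 4: length 3+9=12, value 14+25=39
- option 1+option 2: length 7+3=10, value 21+15=36
- option 1+option 3: length 7+3=10, value 21+14=35
Best: 50 score.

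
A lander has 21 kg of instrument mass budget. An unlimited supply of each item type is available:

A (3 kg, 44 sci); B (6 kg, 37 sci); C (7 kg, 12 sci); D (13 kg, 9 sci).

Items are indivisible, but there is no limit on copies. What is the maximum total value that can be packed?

308 sci

Best value-per-unit is A at 44/3, and filling with it alone uses mass 7×3=21. No mix of the others beats 7×44 = 308.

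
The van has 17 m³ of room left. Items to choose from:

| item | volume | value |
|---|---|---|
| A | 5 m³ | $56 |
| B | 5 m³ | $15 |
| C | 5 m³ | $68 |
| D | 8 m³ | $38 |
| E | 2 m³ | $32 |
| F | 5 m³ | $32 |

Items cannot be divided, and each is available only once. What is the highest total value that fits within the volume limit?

$188

Check high-value combinations within 17 m³:
- A+C+E+F: volume 5+5+2+5=17, value 56+68+32+32=188
- A+B+C+E: volume 5+5+5+2=17, value 56+15+68+32=171
- A+C+E: volume 5+5+2=12, value 56+68+32=156
Best: $188.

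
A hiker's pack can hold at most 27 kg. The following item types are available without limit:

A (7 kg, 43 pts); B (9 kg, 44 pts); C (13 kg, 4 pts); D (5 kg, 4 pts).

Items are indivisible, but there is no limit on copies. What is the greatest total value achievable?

Best value-per-unit is A at 43/7; filling with it alone gives 3×43 = 129.
Optimal mix: 3×A + 1×D → weight 26, value 133.

133 pts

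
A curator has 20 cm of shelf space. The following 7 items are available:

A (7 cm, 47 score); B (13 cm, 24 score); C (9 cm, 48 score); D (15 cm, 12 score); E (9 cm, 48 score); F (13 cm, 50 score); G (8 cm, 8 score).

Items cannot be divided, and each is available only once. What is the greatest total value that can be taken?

Check high-value combinations within 20 cm:
- A+F: length 7+13=20, value 47+50=97
- C+E: length 9+9=18, value 48+48=96
- A+C: length 7+9=16, value 47+48=95
- A+E: length 7+9=16, value 47+48=95
- A+B: length 7+13=20, value 47+24=71
Best: 97 score.

97 score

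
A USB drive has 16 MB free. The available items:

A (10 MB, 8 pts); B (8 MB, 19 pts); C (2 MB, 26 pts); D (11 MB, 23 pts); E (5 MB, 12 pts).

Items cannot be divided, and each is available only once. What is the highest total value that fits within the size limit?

57 pts

Check high-value combinations within 16 MB:
- B+C+E: size 8+2+5=15, value 19+26+12=57
- C+D: size 2+11=13, value 26+23=49
- B+C: size 8+2=10, value 19+26=45
Best: 57 pts.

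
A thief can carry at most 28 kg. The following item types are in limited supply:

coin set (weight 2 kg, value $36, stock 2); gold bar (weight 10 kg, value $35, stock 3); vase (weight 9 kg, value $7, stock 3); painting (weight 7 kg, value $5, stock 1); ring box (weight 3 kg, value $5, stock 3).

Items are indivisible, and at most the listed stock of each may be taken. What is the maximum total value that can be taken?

$147

Top feasible selections:
- 2×coin set + 2×gold bar + 1×ring box: weight 27, value 147
- 2×coin set + 2×gold bar: weight 24, value 142
Best: $147.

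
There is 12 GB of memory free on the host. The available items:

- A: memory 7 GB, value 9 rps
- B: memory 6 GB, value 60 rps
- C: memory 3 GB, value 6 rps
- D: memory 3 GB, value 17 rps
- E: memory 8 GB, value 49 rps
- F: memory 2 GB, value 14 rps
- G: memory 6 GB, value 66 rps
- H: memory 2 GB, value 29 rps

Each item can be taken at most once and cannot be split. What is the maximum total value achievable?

126 rps

This is a 0/1 knapsack; check combinations near the capacity.
- B+G: memory 6+6=12, value 60+66=126
- D+G+H: memory 3+6+2=11, value 17+66+29=112
- F+G+H: memory 2+6+2=10, value 14+66+29=109
- B+D+H: memory 6+3+2=11, value 60+17+29=106
Best: 126 rps.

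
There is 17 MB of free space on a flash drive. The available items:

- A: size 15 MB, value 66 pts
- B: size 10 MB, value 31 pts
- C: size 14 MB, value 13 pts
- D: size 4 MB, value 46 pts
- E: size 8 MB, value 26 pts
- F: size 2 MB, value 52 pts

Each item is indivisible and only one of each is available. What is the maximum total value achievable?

Check high-value combinations within 17 MB:
- B+D+F: size 10+4+2=16, value 31+46+52=129
- D+E+F: size 4+8+2=14, value 46+26+52=124
- A+F: size 15+2=17, value 66+52=118
- D+F: size 4+2=6, value 46+52=98
Best: 129 pts.

129 pts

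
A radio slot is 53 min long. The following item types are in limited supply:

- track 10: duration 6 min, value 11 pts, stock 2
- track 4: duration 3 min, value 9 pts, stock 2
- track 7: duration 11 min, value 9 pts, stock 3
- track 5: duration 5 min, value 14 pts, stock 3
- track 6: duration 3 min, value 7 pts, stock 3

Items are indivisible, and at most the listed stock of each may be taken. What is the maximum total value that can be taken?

Best selections within duration 53 and stock limits:
- 2×track 10 + 2×track 4 + 1×track 7 + 3×track 5 + 3×track 6: duration 53, value 112
- 2×track 10 + 2×track 4 + 1×track 7 + 3×track 5 + 2×track 6: duration 50, value 105
Best: 112 pts.

112 pts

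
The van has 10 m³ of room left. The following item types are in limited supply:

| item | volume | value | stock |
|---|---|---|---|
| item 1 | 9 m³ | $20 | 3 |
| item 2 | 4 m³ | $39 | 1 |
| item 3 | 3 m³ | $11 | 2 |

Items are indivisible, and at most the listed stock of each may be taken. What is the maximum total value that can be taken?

$61

Best selections within volume 10 and stock limits:
- 1×item 2 + 2×item 3: volume 10, value 61
- 1×item 2 + 1×item 3: volume 7, value 50
- 1×item 2: volume 4, value 39
- 2×item 3: volume 6, value 22
Best: $61.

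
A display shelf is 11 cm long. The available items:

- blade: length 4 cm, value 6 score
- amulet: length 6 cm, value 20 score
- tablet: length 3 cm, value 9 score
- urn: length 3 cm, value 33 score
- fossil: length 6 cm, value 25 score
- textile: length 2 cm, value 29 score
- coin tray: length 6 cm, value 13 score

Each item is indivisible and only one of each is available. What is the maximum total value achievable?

This is a 0/1 knapsack; check combinations near the capacity.
- urn+fossil+textile: length 3+6+2=11, value 33+25+29=87
- amulet+urn+textile: length 6+3+2=11, value 20+33+29=82
- urn+textile+coin tray: length 3+2+6=11, value 33+29+13=75
- tablet+urn+textile: length 3+3+2=8, value 9+33+29=71
Best: 87 score.

87 score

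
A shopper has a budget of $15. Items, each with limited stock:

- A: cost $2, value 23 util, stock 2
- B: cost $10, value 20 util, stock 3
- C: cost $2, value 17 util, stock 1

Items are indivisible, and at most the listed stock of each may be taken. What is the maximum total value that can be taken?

Top feasible selections:
- 2×A + 1×B: cost 14, value 66
- 2×A + 1×C: cost 6, value 63
Best: 66 util.

66 util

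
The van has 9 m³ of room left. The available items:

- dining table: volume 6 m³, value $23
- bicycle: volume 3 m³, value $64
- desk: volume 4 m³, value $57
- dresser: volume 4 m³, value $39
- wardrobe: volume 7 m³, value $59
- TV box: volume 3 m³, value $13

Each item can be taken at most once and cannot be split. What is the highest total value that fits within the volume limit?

This is a 0/1 knapsack; check combinations near the capacity.
- bicycle+desk: volume 3+4=7, value 64+57=121
- bicycle+dresser: volume 3+4=7, value 64+39=103
- desk+dresser: volume 4+4=8, value 57+39=96
- dining table+bicycle: volume 6+3=9, value 23+64=87
Best: $121.

$121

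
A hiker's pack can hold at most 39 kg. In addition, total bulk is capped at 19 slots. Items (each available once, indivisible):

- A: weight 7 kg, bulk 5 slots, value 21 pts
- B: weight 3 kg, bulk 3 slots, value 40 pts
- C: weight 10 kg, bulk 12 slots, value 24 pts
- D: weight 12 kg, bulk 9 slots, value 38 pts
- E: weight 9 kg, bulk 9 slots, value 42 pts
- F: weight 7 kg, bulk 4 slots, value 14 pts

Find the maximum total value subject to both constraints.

Feasible sets respecting both limits:
- A+B+E: weight 19, bulk 17, value 103
- A+B+D: weight 22, bulk 17, value 99
- B+E+F: weight 19, bulk 16, value 96
- B+D+F: weight 22, bulk 16, value 92
Best: 103 pts.

103 pts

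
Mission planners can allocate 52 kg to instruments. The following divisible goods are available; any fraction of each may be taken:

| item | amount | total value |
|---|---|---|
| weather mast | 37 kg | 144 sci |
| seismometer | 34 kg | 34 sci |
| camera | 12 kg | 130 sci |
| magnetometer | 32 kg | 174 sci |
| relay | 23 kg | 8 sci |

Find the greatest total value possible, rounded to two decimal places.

Take in order of value per unit:
- camera (130/12 per unit): all 12 → value 130, running total 130.00
- magnetometer (174/32 per unit): all 32 → value 174, running total 304.00
- weather mast (144/37 per unit): 8 of 37 → value 8×144/37 = 31.1351, running total 335.14
Total 335.14.

335.14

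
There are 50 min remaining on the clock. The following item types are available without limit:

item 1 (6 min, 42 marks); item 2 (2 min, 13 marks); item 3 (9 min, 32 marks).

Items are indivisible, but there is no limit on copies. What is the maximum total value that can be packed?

Best value-per-unit is item 1 at 42/6; filling with it alone gives 8×42 = 336.
Optimal mix: 8×item 1 + 1×item 2 → time 50, value 349.

349 marks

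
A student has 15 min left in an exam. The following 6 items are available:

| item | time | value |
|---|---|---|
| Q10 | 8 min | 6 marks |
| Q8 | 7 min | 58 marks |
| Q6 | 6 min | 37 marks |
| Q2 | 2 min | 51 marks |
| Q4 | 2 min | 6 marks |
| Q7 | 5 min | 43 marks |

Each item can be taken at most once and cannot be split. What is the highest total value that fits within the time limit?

152 marks

Check high-value combinations within 15 min:
- Q8+Q2+Q7: time 7+2+5=14, value 58+51+43=152
- Q8+Q6+Q2: time 7+6+2=15, value 58+37+51=146
- Q6+Q2+Q4+Q7: time 6+2+2+5=15, value 37+51+6+43=137
Best: 152 marks.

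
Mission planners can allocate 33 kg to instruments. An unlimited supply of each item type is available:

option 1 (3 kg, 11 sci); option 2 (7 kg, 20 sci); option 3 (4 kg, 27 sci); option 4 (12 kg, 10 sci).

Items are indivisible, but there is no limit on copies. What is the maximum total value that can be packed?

216 sci

Best value-per-unit is option 3 at 27/4, and filling with it alone uses mass 8×4=32. No mix of the others beats 8×27 = 216.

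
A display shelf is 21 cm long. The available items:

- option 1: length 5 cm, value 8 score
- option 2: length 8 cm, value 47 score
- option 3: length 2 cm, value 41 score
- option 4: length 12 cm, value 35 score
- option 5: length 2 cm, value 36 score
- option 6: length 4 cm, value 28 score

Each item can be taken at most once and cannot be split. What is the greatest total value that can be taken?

160 score

This is a 0/1 knapsack; check combinations near the capacity.
- option 1+option 2+option 3+option 5+option 6: length 5+8+2+2+4=21, value 8+47+41+36+28=160
- option 2+option 3+option 5+option 6: length 8+2+2+4=16, value 47+41+36+28=152
- option 3+option 4+option 5+option 6: length 2+12+2+4=20, value 41+35+36+28=140
- option 1+option 2+option 3+option 5: length 5+8+2+2=17, value 8+47+41+36=132
Best: 160 score.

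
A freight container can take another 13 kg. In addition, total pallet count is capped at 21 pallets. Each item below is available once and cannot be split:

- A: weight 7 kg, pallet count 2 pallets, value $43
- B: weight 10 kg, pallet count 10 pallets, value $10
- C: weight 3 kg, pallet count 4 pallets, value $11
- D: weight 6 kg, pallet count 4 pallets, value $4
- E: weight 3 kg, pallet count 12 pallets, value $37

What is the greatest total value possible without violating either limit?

$91

Feasible sets respecting both limits:
- A+C+E: weight 13, pallet count 18, value 91
- A+E: weight 10, pallet count 14, value 80
- A+C: weight 10, pallet count 6, value 54
- C+D+E: weight 12, pallet count 20, value 52
Best: $91.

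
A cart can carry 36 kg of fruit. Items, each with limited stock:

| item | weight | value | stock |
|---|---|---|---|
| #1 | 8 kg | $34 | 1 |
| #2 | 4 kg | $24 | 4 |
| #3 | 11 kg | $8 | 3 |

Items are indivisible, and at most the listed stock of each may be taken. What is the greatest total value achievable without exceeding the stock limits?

Top feasible selections:
- 1×#1 + 4×#2 + 1×#3: weight 35, value 138
- 1×#1 + 4×#2: weight 24, value 130
- 1×#1 + 3×#2 + 1×#3: weight 31, value 114
- 1×#1 + 3×#2: weight 20, value 106
Best: $138.

$138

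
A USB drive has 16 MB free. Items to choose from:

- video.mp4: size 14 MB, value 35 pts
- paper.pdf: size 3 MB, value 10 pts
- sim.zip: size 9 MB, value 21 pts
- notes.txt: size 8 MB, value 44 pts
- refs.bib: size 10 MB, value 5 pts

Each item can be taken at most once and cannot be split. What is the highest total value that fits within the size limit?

54 pts

This is a 0/1 knapsack; check combinations near the capacity.
- paper.pdf+notes.txt: size 3+8=11, value 10+44=54
- notes.txt: size 8, value 44
- video.mp4: size 14, value 35
Best: 54 pts.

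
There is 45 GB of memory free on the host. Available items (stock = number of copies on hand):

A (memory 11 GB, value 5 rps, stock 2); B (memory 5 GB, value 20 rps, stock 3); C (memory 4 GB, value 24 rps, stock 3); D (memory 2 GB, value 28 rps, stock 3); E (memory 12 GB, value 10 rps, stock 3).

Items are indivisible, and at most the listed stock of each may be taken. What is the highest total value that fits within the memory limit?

Top feasible selections:
- 3×B + 3×C + 3×D + 1×E: memory 45, value 226
- 1×A + 3×B + 3×C + 3×D: memory 44, value 221
- 3×B + 3×C + 3×D: memory 33, value 216
Best: 226 rps.

226 rps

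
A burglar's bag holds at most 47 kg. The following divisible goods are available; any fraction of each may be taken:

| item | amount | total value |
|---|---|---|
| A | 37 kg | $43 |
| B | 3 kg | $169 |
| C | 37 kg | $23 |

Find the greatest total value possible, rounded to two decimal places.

Take in order of value per unit:
- B (169/3 per unit): all 3 → value 169, running total 169.00
- A (43/37 per unit): all 37 → value 43, running total 212.00
- C (23/37 per unit): 7 of 37 → value 7×23/37 = 4.3514, running total 216.35
Total 216.35.

216.35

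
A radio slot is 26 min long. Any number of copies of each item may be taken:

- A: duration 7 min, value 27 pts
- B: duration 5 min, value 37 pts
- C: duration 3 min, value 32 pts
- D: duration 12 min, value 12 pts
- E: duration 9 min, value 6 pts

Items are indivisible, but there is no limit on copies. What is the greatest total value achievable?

Best value-per-unit is C at 32/3; filling with it alone gives 8×32 = 256.
Optimal mix: 1×B + 7×C → duration 26, value 261.

261 pts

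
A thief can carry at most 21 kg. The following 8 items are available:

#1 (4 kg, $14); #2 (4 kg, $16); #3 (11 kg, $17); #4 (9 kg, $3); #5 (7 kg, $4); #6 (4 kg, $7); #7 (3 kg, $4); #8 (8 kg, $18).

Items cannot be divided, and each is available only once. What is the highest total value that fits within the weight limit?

$55

Check high-value combinations within 21 kg:
- #1+#2+#6+#8: weight 4+4+4+8=20, value 14+16+7+18=55
- #1+#2+#7+#8: weight 4+4+3+8=19, value 14+16+4+18=52
- #1+#2+#8: weight 4+4+8=16, value 14+16+18=48
Best: $55.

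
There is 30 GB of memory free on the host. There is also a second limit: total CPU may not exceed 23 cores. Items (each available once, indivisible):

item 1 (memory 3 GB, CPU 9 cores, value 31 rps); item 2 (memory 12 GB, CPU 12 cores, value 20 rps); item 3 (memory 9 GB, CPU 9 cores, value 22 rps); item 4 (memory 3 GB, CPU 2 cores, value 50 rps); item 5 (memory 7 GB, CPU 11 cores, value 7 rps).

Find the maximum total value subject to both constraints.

Feasible sets respecting both limits:
- item 1+item 3+item 4: memory 15, CPU 20, value 103
- item 1+item 2+item 4: memory 18, CPU 23, value 101
- item 2+item 3+item 4: memory 24, CPU 23, value 92
Best: 103 rps.

103 rps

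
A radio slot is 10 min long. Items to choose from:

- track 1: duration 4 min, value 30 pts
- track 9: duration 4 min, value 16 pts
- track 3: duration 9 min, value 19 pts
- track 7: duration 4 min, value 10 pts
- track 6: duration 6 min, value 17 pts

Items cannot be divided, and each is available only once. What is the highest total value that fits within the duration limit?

Check high-value combinations within 10 min:
- track 1+track 6: duration 4+6=10, value 30+17=47
- track 1+track 9: duration 4+4=8, value 30+16=46
- track 1+track 7: duration 4+4=8, value 30+10=40
- track 9+track 6: duration 4+6=10, value 16+17=33
Best: 47 pts.

47 pts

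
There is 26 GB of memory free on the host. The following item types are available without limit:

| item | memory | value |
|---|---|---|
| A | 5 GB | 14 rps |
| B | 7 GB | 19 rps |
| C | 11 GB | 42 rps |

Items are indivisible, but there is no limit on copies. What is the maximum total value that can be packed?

Best value-per-unit is C at 42/11; filling with it alone gives 2×42 = 84.
Optimal mix: 3×A + 1×C → memory 26, value 84.

84 rps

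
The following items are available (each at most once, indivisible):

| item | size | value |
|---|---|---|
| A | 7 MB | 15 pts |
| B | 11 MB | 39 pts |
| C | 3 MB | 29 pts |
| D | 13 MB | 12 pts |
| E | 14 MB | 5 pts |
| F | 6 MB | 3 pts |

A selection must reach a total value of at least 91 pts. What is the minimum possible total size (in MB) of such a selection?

Subsets with value ≥ 91, sorted by total size:
- A+B+C+D: size 34, value 95
- A+B+C+D+F: size 40, value 98
Minimum size: 34 MB.

34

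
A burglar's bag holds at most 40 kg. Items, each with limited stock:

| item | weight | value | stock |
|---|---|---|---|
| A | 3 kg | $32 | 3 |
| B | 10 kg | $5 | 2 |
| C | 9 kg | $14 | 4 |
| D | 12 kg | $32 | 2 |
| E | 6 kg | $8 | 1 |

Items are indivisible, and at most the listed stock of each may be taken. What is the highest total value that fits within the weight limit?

Best selections within weight 40 and stock limits:
- 3×A + 2×D + 1×E: weight 39, value 168
- 3×A + 2×D: weight 33, value 160
Best: $168.

$168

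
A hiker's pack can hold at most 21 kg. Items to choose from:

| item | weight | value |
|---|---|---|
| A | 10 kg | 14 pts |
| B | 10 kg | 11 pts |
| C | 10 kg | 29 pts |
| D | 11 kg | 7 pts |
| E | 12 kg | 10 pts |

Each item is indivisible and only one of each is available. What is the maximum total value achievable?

Check high-value combinations within 21 kg:
- A+C: weight 10+10=20, value 14+29=43
- B+C: weight 10+10=20, value 11+29=40
- C+D: weight 10+11=21, value 29+7=36
Best: 43 pts.

43 pts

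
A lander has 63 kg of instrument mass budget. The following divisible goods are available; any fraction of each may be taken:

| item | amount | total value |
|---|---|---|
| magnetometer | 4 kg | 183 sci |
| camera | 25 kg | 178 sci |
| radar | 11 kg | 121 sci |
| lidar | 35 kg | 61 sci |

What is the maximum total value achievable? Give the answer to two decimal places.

Take in order of value per unit:
- magnetometer (183/4 per unit): all 4 → value 183, running total 183.00
- radar (121/11 per unit): all 11 → value 121, running total 304.00
- camera (178/25 per unit): all 25 → value 178, running total 482.00
- lidar (61/35 per unit): 23 of 35 → value 23×61/35 = 40.0857, running total 522.09
Total 522.09.

522.09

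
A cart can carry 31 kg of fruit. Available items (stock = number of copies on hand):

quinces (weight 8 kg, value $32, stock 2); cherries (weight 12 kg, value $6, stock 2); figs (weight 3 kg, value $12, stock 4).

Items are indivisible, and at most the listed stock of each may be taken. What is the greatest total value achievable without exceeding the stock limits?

Top feasible selections:
- 2×quinces + 4×figs: weight 28, value 112
- 2×quinces + 3×figs: weight 25, value 100
- 2×quinces + 2×figs: weight 22, value 88
- 2×quinces + 1×cherries + 1×figs: weight 31, value 82
Best: $112.

$112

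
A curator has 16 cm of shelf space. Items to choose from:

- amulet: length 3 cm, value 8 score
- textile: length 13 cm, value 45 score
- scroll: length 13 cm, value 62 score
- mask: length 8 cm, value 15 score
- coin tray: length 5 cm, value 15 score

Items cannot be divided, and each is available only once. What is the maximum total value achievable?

70 score

This is a 0/1 knapsack; check combinations near the capacity.
- amulet+scroll: length 3+13=16, value 8+62=70
- scroll: length 13, value 62
- amulet+textile: length 3+13=16, value 8+45=53
- textile: length 13, value 45
Best: 70 score.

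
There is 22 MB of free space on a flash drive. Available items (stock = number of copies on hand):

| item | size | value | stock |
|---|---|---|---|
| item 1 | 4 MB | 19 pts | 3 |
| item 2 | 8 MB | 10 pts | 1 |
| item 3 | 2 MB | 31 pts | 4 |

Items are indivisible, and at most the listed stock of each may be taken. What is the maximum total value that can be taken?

181 pts

Best selections within size 22 and stock limits:
- 3×item 1 + 4×item 3: size 20, value 181
- 2×item 1 + 4×item 3: size 16, value 162
- 1×item 1 + 1×item 2 + 4×item 3: size 20, value 153
Best: 181 pts.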